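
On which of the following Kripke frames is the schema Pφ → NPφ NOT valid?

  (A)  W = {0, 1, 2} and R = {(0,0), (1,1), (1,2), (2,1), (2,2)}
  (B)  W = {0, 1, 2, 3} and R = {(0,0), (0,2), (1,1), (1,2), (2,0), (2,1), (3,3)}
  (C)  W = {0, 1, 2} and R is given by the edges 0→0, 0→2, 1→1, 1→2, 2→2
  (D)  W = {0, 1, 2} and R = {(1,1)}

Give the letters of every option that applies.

B, C

The schema Pφ → NPφ is axiom 5; it is valid on a frame iff R is euclidean.
(A) R is euclidean (any two R-successors of the same world are R-related), so the schema is valid here.
(B) R is not euclidean (2 R 0 and 2 R 1 but not 0 R 1), so the schema fails here.
(C) R is not euclidean (0 R 2 and 0 R 0 but not 2 R 0), so the schema fails here.
(D) R is euclidean (any two R-successors of the same world are R-related), so the schema is valid here.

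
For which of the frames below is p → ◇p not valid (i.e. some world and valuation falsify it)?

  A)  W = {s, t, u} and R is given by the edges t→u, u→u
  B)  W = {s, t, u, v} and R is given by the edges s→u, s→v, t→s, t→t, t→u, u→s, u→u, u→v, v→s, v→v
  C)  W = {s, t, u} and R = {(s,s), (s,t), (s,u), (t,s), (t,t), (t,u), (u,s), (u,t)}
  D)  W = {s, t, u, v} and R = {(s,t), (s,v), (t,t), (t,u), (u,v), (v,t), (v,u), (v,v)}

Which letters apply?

A, B, C, D

The schema p → ◇p is the dual of axiom T; it is valid on a frame iff R is reflexive.
(A) R is not reflexive (not s R s), so the schema fails here.
(B) R is not reflexive (not s R s), so the schema fails here.
(C) R is not reflexive (not u R u), so the schema fails here.
(D) R is not reflexive (not s R s), so the schema fails here.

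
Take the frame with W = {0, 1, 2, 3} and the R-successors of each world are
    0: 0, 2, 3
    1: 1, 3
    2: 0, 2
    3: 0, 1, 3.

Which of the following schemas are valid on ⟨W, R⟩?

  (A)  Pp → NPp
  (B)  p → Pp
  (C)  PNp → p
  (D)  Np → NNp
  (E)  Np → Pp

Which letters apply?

R is reflexive: each world relates to itself.
R is symmetric: every R-edge is matched by its reverse.
R is not transitive: 0 R 3 and 3 R 1 but not 0 R 1.
R is not euclidean: 0 R 2 and 0 R 3 but not 2 R 3.
R is serial: every world has an R-successor.
(A) axiom 5: valid iff R is euclidean. R is not euclidean — not valid.
(B) p → Pp is the dual of axiom T; it is valid on a frame exactly when R is reflexive. R is reflexive, so valid.
(C) PNp → p is the dual of axiom B, which corresponds to symmetry. R is symmetric — valid.
(D) Np → NNp is axiom 4, which corresponds to transitivity. R is not transitive — not valid.
(E) axiom D: valid iff R is serial. R is serial — valid.

B, C, E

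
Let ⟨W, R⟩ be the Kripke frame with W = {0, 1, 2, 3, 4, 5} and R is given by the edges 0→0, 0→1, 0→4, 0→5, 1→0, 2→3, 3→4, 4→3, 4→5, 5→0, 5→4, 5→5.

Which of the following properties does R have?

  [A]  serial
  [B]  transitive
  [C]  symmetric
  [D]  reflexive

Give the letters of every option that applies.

A

(A) serial: every world has an R-successor.
(B) not transitive: 0 R 4 and 4 R 3 but not 0 R 3.
(C) not symmetric: 0 R 4 but not 4 R 0.
(D) not reflexive: not 1 R 1.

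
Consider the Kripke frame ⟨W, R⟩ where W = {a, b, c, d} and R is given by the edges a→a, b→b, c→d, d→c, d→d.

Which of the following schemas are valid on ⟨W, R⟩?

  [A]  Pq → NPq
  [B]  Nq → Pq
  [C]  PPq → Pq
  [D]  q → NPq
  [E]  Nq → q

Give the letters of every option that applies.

R is not reflexive: not c R c.
R is symmetric: every R-edge is matched by its reverse.
R is not transitive: c R d and d R c but not c R c.
R is not euclidean: d R c and d R c but not c R c.
R is serial: every world has an R-successor.
(A) Pq → NPq is axiom 5, which corresponds to the euclidean property. R is not euclidean — not valid.
(B) axiom D: valid iff R is serial. R is serial — valid.
(C) the dual of axiom 4: valid iff R is transitive. R is not transitive — not valid.
(D) q → NPq (axiom B) characterises the symmetric frames. R is symmetric — valid.
(E) Nq → q is axiom T, which corresponds to reflexivity. R is not reflexive — not valid.

B, D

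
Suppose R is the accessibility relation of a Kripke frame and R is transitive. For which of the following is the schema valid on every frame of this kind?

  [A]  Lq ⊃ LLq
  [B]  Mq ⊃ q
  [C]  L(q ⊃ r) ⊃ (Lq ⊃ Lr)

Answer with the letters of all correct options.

(A) Lq ⊃ LLq is axiom 4; it is valid on a frame exactly when R is transitive. Every such R is transitive, so valid.
(B) Mq ⊃ q (the converse of T) corresponds to R being a subset of the identity. Such an R need not be a subset of the identity, so not valid.
(C) L(q ⊃ r) ⊃ (Lq ⊃ Lr) is axiom K, valid on every Kripke frame — valid.

A, C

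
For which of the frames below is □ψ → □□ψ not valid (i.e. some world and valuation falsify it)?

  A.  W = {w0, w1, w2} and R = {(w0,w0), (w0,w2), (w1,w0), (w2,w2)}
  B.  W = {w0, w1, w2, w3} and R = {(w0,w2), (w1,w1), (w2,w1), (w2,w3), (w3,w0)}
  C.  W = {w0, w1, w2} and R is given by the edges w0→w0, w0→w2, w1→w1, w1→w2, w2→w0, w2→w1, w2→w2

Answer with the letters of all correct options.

A, B, C

The schema □ψ → □□ψ is axiom 4; it is valid on a frame iff R is transitive.
(A) R is not transitive (w1 R w0 and w0 R w2 but not w1 R w2), so the schema fails here.
(B) R is not transitive (w0 R w2 and w2 R w1 but not w0 R w1), so the schema fails here.
(C) R is not transitive (w0 R w2 and w2 R w1 but not w0 R w1), so the schema fails here.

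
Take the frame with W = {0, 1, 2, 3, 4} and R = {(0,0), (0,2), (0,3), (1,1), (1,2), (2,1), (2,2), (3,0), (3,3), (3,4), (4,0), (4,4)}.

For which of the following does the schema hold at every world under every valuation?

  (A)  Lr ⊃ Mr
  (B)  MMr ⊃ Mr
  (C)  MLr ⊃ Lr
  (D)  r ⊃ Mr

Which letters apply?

R is reflexive: each world relates to itself.
R is not transitive: 0 R 2 and 2 R 1 but not 0 R 1.
R is not euclidean: 0 R 2 and 0 R 0 but not 2 R 0.
R is serial: every world has an R-successor.
(A) Lr ⊃ Mr is axiom D, which corresponds to seriality. R is serial — valid.
(B) the dual of axiom 4: valid iff R is transitive. R is not transitive — not valid.
(C) the dual of axiom 5: valid iff R is euclidean. R is not euclidean — not valid.
(D) r ⊃ Mr is the dual of axiom T, which corresponds to reflexivity. R is reflexive — valid.

A, D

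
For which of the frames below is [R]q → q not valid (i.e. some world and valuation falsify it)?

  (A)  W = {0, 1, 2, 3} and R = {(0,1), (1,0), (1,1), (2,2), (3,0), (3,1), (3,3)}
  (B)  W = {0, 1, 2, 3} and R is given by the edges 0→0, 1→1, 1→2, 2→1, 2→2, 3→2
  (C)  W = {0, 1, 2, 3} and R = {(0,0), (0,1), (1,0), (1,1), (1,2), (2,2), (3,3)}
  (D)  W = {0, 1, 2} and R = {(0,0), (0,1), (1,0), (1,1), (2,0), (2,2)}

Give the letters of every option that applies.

A, B

The schema [R]q → q is axiom T; it is valid on a frame iff R is reflexive.
(A) R is not reflexive (not 0 R 0), so the schema fails here.
(B) R is not reflexive (not 3 R 3), so the schema fails here.
(C) R is reflexive (each world relates to itself), so the schema is valid here.
(D) R is reflexive (each world relates to itself), so the schema is valid here.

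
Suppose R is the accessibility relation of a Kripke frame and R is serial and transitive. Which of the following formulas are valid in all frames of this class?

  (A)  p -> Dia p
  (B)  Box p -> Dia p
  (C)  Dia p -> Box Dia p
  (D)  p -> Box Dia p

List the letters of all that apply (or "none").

(A) p -> Dia p is the dual of axiom T; it is valid on a frame exactly when R is reflexive. Such an R need not be reflexive, so not valid.
(B) Box p -> Dia p (axiom D) characterises the serial frames. Every such R is serial — valid.
(C) Dia p -> Box Dia p (axiom 5) characterises the euclidean frames. Such an R need not be euclidean — not valid.
(D) p -> Box Dia p (axiom B) characterises the symmetric frames. Such an R need not be symmetric — not valid.

B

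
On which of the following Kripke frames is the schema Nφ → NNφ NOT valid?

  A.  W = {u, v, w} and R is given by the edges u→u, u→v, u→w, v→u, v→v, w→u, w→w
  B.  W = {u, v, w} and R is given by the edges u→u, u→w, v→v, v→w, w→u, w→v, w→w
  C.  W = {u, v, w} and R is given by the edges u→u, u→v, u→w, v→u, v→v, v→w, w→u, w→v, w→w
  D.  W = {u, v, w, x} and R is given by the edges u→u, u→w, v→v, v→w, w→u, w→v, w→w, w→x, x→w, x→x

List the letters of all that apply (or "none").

The schema Nφ → NNφ is axiom 4; it is valid on a frame iff R is transitive.
(A) R is not transitive (v R u and u R w but not v R w), so the schema fails here.
(B) R is not transitive (u R w and w R v but not u R v), so the schema fails here.
(C) R is transitive (R is closed under composition), so the schema is valid here.
(D) R is not transitive (u R w and w R v but not u R v), so the schema fails here.

A, B, D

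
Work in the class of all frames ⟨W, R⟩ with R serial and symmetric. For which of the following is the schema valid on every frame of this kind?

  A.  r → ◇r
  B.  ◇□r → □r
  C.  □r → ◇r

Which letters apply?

(A) r → ◇r is the dual of axiom T; it is valid on a frame exactly when R is reflexive. Such an R need not be reflexive, so not valid.
(B) ◇□r → □r is the dual of axiom 5, which corresponds to the euclidean property. Such an R need not be euclidean — not valid.
(C) □r → ◇r is axiom D; it is valid on a frame exactly when R is serial. Every such R is serial, so valid.

C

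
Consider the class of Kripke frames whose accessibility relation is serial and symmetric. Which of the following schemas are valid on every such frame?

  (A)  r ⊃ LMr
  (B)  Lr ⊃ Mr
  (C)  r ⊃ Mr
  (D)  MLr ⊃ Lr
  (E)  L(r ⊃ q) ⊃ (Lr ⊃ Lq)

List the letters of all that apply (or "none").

A, B, E

(A) axiom B: valid iff R is symmetric. Every such R is symmetric — valid.
(B) Lr ⊃ Mr is axiom D; it is valid on a frame exactly when R is serial. Every such R is serial, so valid.
(C) r ⊃ Mr is the dual of axiom T, which corresponds to reflexivity. Such an R need not be reflexive — not valid.
(D) MLr ⊃ Lr is the dual of axiom 5; it is valid on a frame exactly when R is euclidean. Such an R need not be euclidean, so not valid.
(E) L(r ⊃ q) ⊃ (Lr ⊃ Lq) is the K axiom; it holds on all frames — valid.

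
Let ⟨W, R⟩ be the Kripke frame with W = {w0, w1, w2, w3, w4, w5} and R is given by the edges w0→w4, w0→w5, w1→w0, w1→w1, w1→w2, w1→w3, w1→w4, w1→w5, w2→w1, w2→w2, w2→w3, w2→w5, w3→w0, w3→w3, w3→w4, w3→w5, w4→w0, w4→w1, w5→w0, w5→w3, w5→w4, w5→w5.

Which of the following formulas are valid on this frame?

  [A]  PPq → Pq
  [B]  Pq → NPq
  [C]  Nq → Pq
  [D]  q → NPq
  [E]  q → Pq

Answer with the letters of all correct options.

R is not reflexive: not w0 R w0.
R is not symmetric: w1 R w0 but not w0 R w1.
R is not transitive: w0 R w4 and w4 R w0 but not w0 R w0.
R is not euclidean: w0 R w4 and w0 R w5 but not w4 R w5.
R is serial: every world has an R-successor.
(A) PPq → Pq is the dual of axiom 4; it is valid on a frame exactly when R is transitive. R is not transitive, so not valid.
(B) Pq → NPq (axiom 5) characterises the euclidean frames. R is not euclidean — not valid.
(C) Nq → Pq (axiom D) characterises the serial frames. R is serial — valid.
(D) q → NPq is axiom B; it is valid on a frame exactly when R is symmetric. R is not symmetric, so not valid.
(E) q → Pq is the dual of axiom T; it is valid on a frame exactly when R is reflexive. R is not reflexive, so not valid.

C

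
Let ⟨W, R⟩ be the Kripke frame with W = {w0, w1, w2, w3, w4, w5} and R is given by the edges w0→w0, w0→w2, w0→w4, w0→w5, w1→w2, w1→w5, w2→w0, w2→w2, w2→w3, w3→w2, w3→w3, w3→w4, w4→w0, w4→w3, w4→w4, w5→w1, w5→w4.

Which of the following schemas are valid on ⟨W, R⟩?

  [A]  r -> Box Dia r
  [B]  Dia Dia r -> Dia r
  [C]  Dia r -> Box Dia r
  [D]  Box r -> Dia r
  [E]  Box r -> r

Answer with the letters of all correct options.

D

R is not reflexive: not w1 R w1.
R is not symmetric: w0 R w5 but not w5 R w0.
R is not transitive: w0 R w2 and w2 R w3 but not w0 R w3.
R is not euclidean: w0 R w2 and w0 R w4 but not w2 R w4.
R is serial: every world has an R-successor.
(A) r -> Box Dia r is axiom B; it is valid on a frame exactly when R is symmetric. R is not symmetric, so not valid.
(B) Dia Dia r -> Dia r is the dual of axiom 4; it is valid on a frame exactly when R is transitive. R is not transitive, so not valid.
(C) axiom 5: valid iff R is euclidean. R is not euclidean — not valid.
(D) axiom D: valid iff R is serial. R is serial — valid.
(E) axiom T: valid iff R is reflexive. R is not reflexive — not valid.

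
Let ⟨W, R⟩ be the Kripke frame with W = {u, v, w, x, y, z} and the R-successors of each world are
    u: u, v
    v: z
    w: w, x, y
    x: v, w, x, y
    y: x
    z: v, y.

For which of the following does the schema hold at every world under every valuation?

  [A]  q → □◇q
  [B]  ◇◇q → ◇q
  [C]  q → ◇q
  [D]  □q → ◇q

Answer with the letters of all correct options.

R is not reflexive: not v R v.
R is not symmetric: u R v but not v R u.
R is not transitive: u R v and v R z but not u R z.
R is serial: every world has an R-successor.
(A) q → □◇q (axiom B) characterises the symmetric frames. R is not symmetric — not valid.
(B) ◇◇q → ◇q is the dual of axiom 4, which corresponds to transitivity. R is not transitive — not valid.
(C) q → ◇q is the dual of axiom T; it is valid on a frame exactly when R is reflexive. R is not reflexive, so not valid.
(D) □q → ◇q is axiom D, which corresponds to seriality. R is serial — valid.

D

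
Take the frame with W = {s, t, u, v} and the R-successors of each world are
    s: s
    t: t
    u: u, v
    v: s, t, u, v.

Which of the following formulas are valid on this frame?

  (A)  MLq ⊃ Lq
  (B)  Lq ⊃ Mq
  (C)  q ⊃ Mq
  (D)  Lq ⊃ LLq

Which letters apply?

R is reflexive: each world relates to itself.
R is not transitive: u R v and v R s but not u R s.
R is not euclidean: v R s and v R t but not s R t.
R is serial: every world has an R-successor.
(A) MLq ⊃ Lq is the dual of axiom 5, which corresponds to the euclidean property. R is not euclidean — not valid.
(B) axiom D: valid iff R is serial. R is serial — valid.
(C) the dual of axiom T: valid iff R is reflexive. R is reflexive — valid.
(D) Lq ⊃ LLq is axiom 4, which corresponds to transitivity. R is not transitive — not valid.

B, C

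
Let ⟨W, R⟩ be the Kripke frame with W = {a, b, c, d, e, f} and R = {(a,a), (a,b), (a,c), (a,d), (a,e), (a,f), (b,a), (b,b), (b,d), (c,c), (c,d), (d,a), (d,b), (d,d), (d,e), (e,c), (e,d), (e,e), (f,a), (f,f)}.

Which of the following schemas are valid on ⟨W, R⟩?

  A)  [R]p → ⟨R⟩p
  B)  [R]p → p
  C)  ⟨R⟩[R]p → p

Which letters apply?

A, B

R is reflexive: each world relates to itself.
R is not symmetric: a R c but not c R a.
R is serial: every world has an R-successor.
(A) [R]p → ⟨R⟩p (axiom D) characterises the serial frames. R is serial — valid.
(B) [R]p → p is axiom T, which corresponds to reflexivity. R is reflexive — valid.
(C) ⟨R⟩[R]p → p is the dual of axiom B; it is valid on a frame exactly when R is symmetric. R is not symmetric, so not valid.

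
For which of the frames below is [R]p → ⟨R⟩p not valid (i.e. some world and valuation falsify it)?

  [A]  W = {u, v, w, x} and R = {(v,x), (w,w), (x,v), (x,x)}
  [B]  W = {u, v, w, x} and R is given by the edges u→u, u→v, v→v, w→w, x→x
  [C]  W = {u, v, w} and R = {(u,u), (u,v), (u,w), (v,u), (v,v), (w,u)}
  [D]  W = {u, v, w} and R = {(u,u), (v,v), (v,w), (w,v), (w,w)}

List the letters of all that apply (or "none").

The schema [R]p → ⟨R⟩p is axiom D; it is valid on a frame iff R is serial.
(A) R is not serial (u has no R-successor), so the schema fails here.
(B) R is serial (every world has an R-successor), so the schema is valid here.
(C) R is serial (every world has an R-successor), so the schema is valid here.
(D) R is serial (every world has an R-successor), so the schema is valid here.

A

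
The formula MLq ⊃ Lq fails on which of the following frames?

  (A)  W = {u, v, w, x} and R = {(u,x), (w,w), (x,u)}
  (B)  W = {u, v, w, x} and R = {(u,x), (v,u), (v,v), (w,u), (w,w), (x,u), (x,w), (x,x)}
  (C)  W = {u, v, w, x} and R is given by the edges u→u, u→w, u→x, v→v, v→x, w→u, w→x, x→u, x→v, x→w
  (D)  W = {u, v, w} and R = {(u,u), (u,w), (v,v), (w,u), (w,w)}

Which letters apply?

A, B, C

The schema MLq ⊃ Lq is the dual of axiom 5; it is valid on a frame iff R is euclidean.
(A) R is not euclidean (u R x and u R x but not x R x), so the schema fails here.
(B) R is not euclidean (v R u and v R v but not u R v), so the schema fails here.
(C) R is not euclidean (x R u and x R v but not u R v), so the schema fails here.
(D) R is euclidean (any two R-successors of the same world are R-related), so the schema is valid here.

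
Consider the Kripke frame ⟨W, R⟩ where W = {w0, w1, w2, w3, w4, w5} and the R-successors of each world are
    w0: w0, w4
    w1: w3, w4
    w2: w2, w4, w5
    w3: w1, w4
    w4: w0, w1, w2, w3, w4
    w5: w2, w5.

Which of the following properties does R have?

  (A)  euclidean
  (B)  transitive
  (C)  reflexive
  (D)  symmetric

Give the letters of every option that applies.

D

(A) not euclidean: w2 R w4 and w2 R w5 but not w4 R w5.
(B) not transitive: w0 R w4 and w4 R w1 but not w0 R w1.
(C) not reflexive: not w1 R w1.
(D) symmetric: every R-edge is matched by its reverse.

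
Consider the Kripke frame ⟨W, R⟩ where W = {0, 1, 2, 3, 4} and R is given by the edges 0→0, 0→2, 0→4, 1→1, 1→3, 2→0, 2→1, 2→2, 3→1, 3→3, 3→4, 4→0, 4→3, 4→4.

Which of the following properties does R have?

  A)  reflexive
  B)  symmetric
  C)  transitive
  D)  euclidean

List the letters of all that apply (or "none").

(A) reflexive: each world relates to itself.
(B) not symmetric: 2 R 1 but not 1 R 2.
(C) not transitive: 0 R 2 and 2 R 1 but not 0 R 1.
(D) not euclidean: 0 R 2 and 0 R 4 but not 2 R 4.

A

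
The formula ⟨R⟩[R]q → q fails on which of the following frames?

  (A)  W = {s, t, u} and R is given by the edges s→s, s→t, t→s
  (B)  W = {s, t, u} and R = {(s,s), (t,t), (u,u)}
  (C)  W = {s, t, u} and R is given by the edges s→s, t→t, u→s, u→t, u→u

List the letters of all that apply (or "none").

C

The schema ⟨R⟩[R]q → q is the dual of axiom B; it is valid on a frame iff R is symmetric.
(A) R is symmetric (every R-edge is matched by its reverse), so the schema is valid here.
(B) R is symmetric (every R-edge is matched by its reverse), so the schema is valid here.
(C) R is not symmetric (u R s but not s R u), so the schema fails here.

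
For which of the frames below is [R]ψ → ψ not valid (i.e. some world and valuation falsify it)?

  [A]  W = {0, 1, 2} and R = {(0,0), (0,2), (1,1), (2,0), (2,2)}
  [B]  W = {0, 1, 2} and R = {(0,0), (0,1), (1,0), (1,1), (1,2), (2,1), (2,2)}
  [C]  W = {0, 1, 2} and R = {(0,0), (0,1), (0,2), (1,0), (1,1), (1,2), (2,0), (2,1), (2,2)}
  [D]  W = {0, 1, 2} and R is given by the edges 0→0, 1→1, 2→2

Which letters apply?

none

The schema [R]ψ → ψ is axiom T; it is valid on a frame iff R is reflexive.
(A) R is reflexive (each world relates to itself), so the schema is valid here.
(B) R is reflexive (each world relates to itself), so the schema is valid here.
(C) R is reflexive (each world relates to itself), so the schema is valid here.
(D) R is reflexive (each world relates to itself), so the schema is valid here.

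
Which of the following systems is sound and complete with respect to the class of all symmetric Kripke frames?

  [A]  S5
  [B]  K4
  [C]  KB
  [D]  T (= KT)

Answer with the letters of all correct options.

C

(A) S5 is determined by the class of reflexive, symmetric, and transitive frames.
(B) K4 is determined by the class of transitive frames.
(C) KB is determined by exactly this class.
(D) T (= KT) is determined by the class of reflexive frames.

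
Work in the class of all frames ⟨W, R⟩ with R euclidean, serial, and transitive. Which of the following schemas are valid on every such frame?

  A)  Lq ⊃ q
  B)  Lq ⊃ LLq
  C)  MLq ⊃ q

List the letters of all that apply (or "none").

(A) Lq ⊃ q is axiom T; it is valid on a frame exactly when R is reflexive. Such an R need not be reflexive, so not valid.
(B) Lq ⊃ LLq is axiom 4; it is valid on a frame exactly when R is transitive. Every such R is transitive, so valid.
(C) MLq ⊃ q is the dual of axiom B, which corresponds to symmetry. Such an R need not be symmetric — not valid.

B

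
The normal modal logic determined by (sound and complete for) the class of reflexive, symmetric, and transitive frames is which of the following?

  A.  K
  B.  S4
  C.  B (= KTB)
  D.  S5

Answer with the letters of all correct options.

(A) K is determined by the class of arbitrary frames.
(B) S4 is determined by the class of reflexive and transitive frames.
(C) B (= KTB) is determined by the class of reflexive and symmetric frames.
(D) S5 is determined by exactly this class.

D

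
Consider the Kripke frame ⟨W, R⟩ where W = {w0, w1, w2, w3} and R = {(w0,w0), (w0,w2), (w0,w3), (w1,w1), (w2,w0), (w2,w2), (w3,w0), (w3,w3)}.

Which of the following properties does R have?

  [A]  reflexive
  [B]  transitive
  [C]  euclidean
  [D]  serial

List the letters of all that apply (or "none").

A, D

(A) reflexive: each world relates to itself.
(B) not transitive: w2 R w0 and w0 R w3 but not w2 R w3.
(C) not euclidean: w0 R w2 and w0 R w3 but not w2 R w3.
(D) serial: every world has an R-successor.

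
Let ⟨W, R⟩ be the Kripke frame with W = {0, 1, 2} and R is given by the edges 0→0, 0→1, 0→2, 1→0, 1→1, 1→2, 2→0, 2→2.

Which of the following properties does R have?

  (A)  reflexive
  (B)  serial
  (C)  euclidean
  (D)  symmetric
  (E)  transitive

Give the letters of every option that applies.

(A) reflexive: each world relates to itself.
(B) serial: every world has an R-successor.
(C) not euclidean: 0 R 2 and 0 R 1 but not 2 R 1.
(D) not symmetric: 1 R 2 but not 2 R 1.
(E) not transitive: 2 R 0 and 0 R 1 but not 2 R 1.

A, B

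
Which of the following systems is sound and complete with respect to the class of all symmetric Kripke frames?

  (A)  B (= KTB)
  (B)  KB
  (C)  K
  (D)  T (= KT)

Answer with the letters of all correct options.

B

(A) B (= KTB) is determined by the class of reflexive and symmetric frames.
(B) KB is determined by exactly this class.
(C) K is determined by the class of arbitrary frames.
(D) T (= KT) is determined by the class of reflexive frames.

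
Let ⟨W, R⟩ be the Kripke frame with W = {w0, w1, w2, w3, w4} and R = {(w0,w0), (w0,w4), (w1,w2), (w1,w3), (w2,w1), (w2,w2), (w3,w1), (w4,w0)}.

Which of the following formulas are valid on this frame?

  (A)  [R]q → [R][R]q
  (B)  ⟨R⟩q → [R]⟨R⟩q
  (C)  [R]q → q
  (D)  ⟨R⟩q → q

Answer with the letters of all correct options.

R is not reflexive: not w1 R w1.
R is not transitive: w1 R w2 and w2 R w1 but not w1 R w1.
R is not euclidean: w1 R w2 and w1 R w3 but not w2 R w3.
R is not a subset of the identity: w0 R w4 with w0 ≠ w4.
(A) axiom 4: valid iff R is transitive. R is not transitive — not valid.
(B) axiom 5: valid iff R is euclidean. R is not euclidean — not valid.
(C) [R]q → q (axiom T) characterises the reflexive frames. R is not reflexive — not valid.
(D) ⟨R⟩q → q is valid only on frames where every R-edge is a self-loop. Here R ⊄ identity — not valid.

none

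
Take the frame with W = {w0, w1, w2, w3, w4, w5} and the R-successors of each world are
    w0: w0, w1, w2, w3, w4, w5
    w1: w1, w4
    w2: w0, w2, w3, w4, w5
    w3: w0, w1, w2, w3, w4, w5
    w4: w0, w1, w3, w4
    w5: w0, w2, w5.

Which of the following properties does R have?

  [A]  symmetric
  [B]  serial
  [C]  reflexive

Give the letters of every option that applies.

B, C

(A) not symmetric: w0 R w1 but not w1 R w0.
(B) serial: every world has an R-successor.
(C) reflexive: each world relates to itself.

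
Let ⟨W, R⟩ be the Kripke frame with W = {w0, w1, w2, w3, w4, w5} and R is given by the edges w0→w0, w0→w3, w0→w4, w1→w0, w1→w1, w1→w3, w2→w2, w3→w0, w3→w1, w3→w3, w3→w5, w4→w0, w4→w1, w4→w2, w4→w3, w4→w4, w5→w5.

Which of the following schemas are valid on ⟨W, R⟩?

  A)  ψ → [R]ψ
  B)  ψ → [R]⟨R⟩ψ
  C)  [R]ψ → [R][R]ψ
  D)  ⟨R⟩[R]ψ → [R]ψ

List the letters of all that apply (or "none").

R is not symmetric: w1 R w0 but not w0 R w1.
R is not transitive: w0 R w3 and w3 R w1 but not w0 R w1.
R is not euclidean: w0 R w3 and w0 R w4 but not w3 R w4.
R is not a subset of the identity: w0 R w3 with w0 ≠ w3.
(A) ψ → [R]ψ (equivalent to ◇p→p) corresponds to R being a subset of the identity. Here R ⊄ identity, so not valid.
(B) axiom B: valid iff R is symmetric. R is not symmetric — not valid.
(C) [R]ψ → [R][R]ψ is axiom 4; it is valid on a frame exactly when R is transitive. R is not transitive, so not valid.
(D) ⟨R⟩[R]ψ → [R]ψ (the dual of axiom 5) characterises the euclidean frames. R is not euclidean — not valid.

none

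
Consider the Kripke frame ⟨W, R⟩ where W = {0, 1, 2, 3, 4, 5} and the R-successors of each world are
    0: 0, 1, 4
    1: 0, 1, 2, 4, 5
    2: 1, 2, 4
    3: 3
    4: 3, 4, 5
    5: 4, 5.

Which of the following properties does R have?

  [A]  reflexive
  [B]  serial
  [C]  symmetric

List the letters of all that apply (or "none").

A, B

(A) reflexive: each world relates to itself.
(B) serial: every world has an R-successor.
(C) not symmetric: 0 R 4 but not 4 R 0.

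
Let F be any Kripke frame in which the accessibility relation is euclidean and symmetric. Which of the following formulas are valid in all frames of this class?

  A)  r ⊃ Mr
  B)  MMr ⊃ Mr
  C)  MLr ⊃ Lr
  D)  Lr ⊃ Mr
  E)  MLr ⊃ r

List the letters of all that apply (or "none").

A symmetric euclidean relation is transitive (uRv and vRw give vRu by symmetry, then uRw by the euclidean condition, applied at v).
(A) r ⊃ Mr is the dual of axiom T; it is valid on a frame exactly when R is reflexive. Such an R need not be reflexive, so not valid.
(B) MMr ⊃ Mr (the dual of axiom 4) characterises the transitive frames. Every such R is transitive — valid.
(C) MLr ⊃ Lr is the dual of axiom 5; it is valid on a frame exactly when R is euclidean. Every such R is euclidean, so valid.
(D) Lr ⊃ Mr (axiom D) characterises the serial frames. Such an R need not be serial — not valid.
(E) the dual of axiom B: valid iff R is symmetric. Every such R is symmetric — valid.

B, C, E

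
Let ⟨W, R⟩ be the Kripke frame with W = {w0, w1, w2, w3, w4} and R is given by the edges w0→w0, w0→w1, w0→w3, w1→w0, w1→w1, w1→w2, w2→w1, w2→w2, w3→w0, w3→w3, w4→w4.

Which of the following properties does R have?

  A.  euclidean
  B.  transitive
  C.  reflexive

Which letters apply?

(A) not euclidean: w0 R w1 and w0 R w3 but not w1 R w3.
(B) not transitive: w0 R w1 and w1 R w2 but not w0 R w2.
(C) reflexive: each world relates to itself.

C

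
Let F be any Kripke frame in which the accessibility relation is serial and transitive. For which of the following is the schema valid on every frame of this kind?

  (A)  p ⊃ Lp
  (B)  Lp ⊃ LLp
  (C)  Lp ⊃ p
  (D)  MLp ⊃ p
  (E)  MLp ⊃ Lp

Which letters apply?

(A) p ⊃ Lp is equivalent to ◇p→p; it holds exactly when R ⊆ identity. Such an R need not be a subset of the identity — not valid.
(B) Lp ⊃ LLp is axiom 4, which corresponds to transitivity. Every such R is transitive — valid.
(C) axiom T: valid iff R is reflexive. Such an R need not be reflexive — not valid.
(D) MLp ⊃ p is the dual of axiom B, which corresponds to symmetry. Such an R need not be symmetric — not valid.
(E) MLp ⊃ Lp is the dual of axiom 5, which corresponds to the euclidean property. Such an R need not be euclidean — not valid.

B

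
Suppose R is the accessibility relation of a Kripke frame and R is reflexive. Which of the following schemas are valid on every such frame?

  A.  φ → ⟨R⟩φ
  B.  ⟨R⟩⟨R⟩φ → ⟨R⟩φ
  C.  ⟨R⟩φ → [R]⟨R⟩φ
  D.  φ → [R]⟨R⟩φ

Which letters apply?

A

A reflexive relation is serial.
(A) the dual of axiom T: valid iff R is reflexive. Every such R is reflexive — valid.
(B) ⟨R⟩⟨R⟩φ → ⟨R⟩φ is the dual of axiom 4, which corresponds to transitivity. Such an R need not be transitive — not valid.
(C) ⟨R⟩φ → [R]⟨R⟩φ is axiom 5, which corresponds to the euclidean property. Such an R need not be euclidean — not valid.
(D) φ → [R]⟨R⟩φ is axiom B, which corresponds to symmetry. Such an R need not be symmetric — not valid.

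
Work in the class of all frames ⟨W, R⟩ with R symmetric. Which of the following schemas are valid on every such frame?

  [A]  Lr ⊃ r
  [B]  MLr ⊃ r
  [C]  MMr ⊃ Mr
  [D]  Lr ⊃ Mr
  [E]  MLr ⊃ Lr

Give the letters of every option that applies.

B

(A) Lr ⊃ r is axiom T, which corresponds to reflexivity. Such an R need not be reflexive — not valid.
(B) the dual of axiom B: valid iff R is symmetric. Every such R is symmetric — valid.
(C) MMr ⊃ Mr is the dual of axiom 4, which corresponds to transitivity. Such an R need not be transitive — not valid.
(D) Lr ⊃ Mr is axiom D; it is valid on a frame exactly when R is serial. Such an R need not be serial, so not valid.
(E) MLr ⊃ Lr is the dual of axiom 5, which corresponds to the euclidean property. Such an R need not be euclidean — not valid.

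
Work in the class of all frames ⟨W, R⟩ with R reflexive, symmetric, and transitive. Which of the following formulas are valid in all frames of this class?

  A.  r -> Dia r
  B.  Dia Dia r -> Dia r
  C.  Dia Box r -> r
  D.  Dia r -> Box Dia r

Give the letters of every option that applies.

A, B, C, D

A relation that is reflexive, symmetric, and transitive is also euclidean and serial.
(A) r -> Dia r is the dual of axiom T, which corresponds to reflexivity. Every such R is reflexive — valid.
(B) the dual of axiom 4: valid iff R is transitive. Every such R is transitive — valid.
(C) the dual of axiom B: valid iff R is symmetric. Every such R is symmetric — valid.
(D) axiom 5: valid iff R is euclidean. Every such R is euclidean — valid.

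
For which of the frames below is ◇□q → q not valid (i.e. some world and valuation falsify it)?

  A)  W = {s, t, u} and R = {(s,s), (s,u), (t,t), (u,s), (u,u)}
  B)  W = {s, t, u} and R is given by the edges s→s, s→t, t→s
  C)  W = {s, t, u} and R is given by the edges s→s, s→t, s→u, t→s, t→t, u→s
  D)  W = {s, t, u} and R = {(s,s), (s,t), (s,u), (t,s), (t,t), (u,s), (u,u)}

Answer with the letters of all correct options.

none

The schema ◇□q → q is the dual of axiom B; it is valid on a frame iff R is symmetric.
(A) R is symmetric (every R-edge is matched by its reverse), so the schema is valid here.
(B) R is symmetric (every R-edge is matched by its reverse), so the schema is valid here.
(C) R is symmetric (every R-edge is matched by its reverse), so the schema is valid here.
(D) R is symmetric (every R-edge is matched by its reverse), so the schema is valid here.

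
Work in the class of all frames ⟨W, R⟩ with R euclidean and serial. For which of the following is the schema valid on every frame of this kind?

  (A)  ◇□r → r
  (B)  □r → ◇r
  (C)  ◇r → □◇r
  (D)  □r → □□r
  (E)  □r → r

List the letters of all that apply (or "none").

B, C

(A) ◇□r → r is the dual of axiom B, which corresponds to symmetry. Such an R need not be symmetric — not valid.
(B) □r → ◇r (axiom D) characterises the serial frames. Every such R is serial — valid.
(C) ◇r → □◇r (axiom 5) characterises the euclidean frames. Every such R is euclidean — valid.
(D) □r → □□r (axiom 4) characterises the transitive frames. Such an R need not be transitive — not valid.
(E) □r → r is axiom T; it is valid on a frame exactly when R is reflexive. Such an R need not be reflexive, so not valid.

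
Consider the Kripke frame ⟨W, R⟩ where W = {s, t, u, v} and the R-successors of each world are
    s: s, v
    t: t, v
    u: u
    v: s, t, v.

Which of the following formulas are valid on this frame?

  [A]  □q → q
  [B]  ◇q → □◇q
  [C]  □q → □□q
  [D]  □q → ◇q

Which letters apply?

A, D

R is reflexive: each world relates to itself.
R is not transitive: s R v and v R t but not s R t.
R is not euclidean: v R s and v R t but not s R t.
R is serial: every world has an R-successor.
(A) axiom T: valid iff R is reflexive. R is reflexive — valid.
(B) ◇q → □◇q is axiom 5; it is valid on a frame exactly when R is euclidean. R is not euclidean, so not valid.
(C) axiom 4: valid iff R is transitive. R is not transitive — not valid.
(D) □q → ◇q is axiom D, which corresponds to seriality. R is serial — valid.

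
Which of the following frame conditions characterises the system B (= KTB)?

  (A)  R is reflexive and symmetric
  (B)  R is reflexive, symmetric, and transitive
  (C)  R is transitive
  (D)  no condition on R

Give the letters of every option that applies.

A

(A) B (= KTB) is sound and complete for exactly this class.
(B) this class determines S5, not B (= KTB).
(C) this class determines K4, not B (= KTB).
(D) this class determines K, not B (= KTB).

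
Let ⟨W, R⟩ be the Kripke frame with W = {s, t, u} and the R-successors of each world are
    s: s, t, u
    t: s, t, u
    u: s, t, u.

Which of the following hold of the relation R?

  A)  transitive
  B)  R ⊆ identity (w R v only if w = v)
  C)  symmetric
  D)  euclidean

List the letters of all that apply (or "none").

A, C, D

(A) transitive: R is closed under composition.
(B) not ⊆ identity: s R t with s ≠ t.
(C) symmetric: every R-edge is matched by its reverse.
(D) euclidean: any two R-successors of the same world are R-related.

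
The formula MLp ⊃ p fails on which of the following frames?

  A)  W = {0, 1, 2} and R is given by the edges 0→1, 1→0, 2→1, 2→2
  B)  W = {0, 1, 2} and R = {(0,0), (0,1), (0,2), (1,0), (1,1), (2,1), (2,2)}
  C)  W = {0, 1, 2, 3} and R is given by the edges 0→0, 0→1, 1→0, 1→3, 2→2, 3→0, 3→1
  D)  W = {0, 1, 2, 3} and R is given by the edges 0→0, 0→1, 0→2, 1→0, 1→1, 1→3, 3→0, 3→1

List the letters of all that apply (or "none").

A, B, C, D

The schema MLp ⊃ p is the dual of axiom B; it is valid on a frame iff R is symmetric.
(A) R is not symmetric (2 R 1 but not 1 R 2), so the schema fails here.
(B) R is not symmetric (0 R 2 but not 2 R 0), so the schema fails here.
(C) R is not symmetric (3 R 0 but not 0 R 3), so the schema fails here.
(D) R is not symmetric (0 R 2 but not 2 R 0), so the schema fails here.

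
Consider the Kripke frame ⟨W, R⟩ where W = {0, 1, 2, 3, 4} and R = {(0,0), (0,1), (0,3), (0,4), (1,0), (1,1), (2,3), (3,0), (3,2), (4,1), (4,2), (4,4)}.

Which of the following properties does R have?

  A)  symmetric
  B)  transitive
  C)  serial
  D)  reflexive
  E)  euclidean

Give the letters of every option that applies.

C

(A) not symmetric: 0 R 4 but not 4 R 0.
(B) not transitive: 0 R 3 and 3 R 2 but not 0 R 2.
(C) serial: every world has an R-successor.
(D) not reflexive: not 2 R 2.
(E) not euclidean: 0 R 1 and 0 R 3 but not 1 R 3.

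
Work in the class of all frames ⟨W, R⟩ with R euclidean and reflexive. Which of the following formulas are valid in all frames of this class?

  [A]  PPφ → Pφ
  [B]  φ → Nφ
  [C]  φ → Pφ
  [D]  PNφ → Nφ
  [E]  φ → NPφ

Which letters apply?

A, C, D, E

A reflexive euclidean relation is also symmetric (from wRw and wRv the euclidean condition gives vRw) and hence transitive; it is an equivalence relation.
(A) PPφ → Pφ is the dual of axiom 4; it is valid on a frame exactly when R is transitive. Every such R is transitive, so valid.
(B) φ → Nφ (equivalent to ◇p→p) corresponds to R being a subset of the identity. Such an R need not be a subset of the identity, so not valid.
(C) φ → Pφ is the dual of axiom T; it is valid on a frame exactly when R is reflexive. Every such R is reflexive, so valid.
(D) the dual of axiom 5: valid iff R is euclidean. Every such R is euclidean — valid.
(E) axiom B: valid iff R is symmetric. Every such R is symmetric — valid.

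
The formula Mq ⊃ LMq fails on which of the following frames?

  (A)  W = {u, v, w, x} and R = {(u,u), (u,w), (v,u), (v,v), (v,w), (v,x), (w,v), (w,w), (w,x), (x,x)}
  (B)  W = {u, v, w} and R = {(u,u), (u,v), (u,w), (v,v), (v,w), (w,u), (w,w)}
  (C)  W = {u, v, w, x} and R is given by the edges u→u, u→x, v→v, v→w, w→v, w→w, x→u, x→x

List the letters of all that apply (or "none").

A, B

The schema Mq ⊃ LMq is axiom 5; it is valid on a frame iff R is euclidean.
(A) R is not euclidean (u R w and u R u but not w R u), so the schema fails here.
(B) R is not euclidean (u R v and u R u but not v R u), so the schema fails here.
(C) R is euclidean (any two R-successors of the same world are R-related), so the schema is valid here.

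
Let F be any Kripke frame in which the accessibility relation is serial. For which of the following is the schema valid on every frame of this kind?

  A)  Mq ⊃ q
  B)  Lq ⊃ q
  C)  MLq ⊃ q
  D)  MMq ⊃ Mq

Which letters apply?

none

(A) Mq ⊃ q is the converse of T; it holds exactly when R ⊆ identity. Such an R need not be a subset of the identity — not valid.
(B) axiom T: valid iff R is reflexive. Such an R need not be reflexive — not valid.
(C) MLq ⊃ q (the dual of axiom B) characterises the symmetric frames. Such an R need not be symmetric — not valid.
(D) MMq ⊃ Mq is the dual of axiom 4; it is valid on a frame exactly when R is transitive. Such an R need not be transitive, so not valid.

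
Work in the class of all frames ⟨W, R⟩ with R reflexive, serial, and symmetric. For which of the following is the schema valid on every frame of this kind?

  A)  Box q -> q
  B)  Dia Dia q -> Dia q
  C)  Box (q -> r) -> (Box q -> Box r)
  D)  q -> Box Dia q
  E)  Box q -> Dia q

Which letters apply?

A, C, D, E

(A) axiom T: valid iff R is reflexive. Every such R is reflexive — valid.
(B) Dia Dia q -> Dia q (the dual of axiom 4) characterises the transitive frames. Such an R need not be transitive — not valid.
(C) Box (q -> r) -> (Box q -> Box r) is the K axiom; it holds on all frames — valid.
(D) q -> Box Dia q is axiom B; it is valid on a frame exactly when R is symmetric. Every such R is symmetric, so valid.
(E) Box q -> Dia q is axiom D, which corresponds to seriality. Every such R is serial — valid.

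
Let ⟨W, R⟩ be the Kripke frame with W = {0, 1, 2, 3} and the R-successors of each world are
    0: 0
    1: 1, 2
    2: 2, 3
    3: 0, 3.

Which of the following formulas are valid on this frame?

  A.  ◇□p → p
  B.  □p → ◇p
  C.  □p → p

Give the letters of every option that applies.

R is reflexive: each world relates to itself.
R is not symmetric: 1 R 2 but not 2 R 1.
R is serial: every world has an R-successor.
(A) ◇□p → p is the dual of axiom B, which corresponds to symmetry. R is not symmetric — not valid.
(B) □p → ◇p is axiom D, which corresponds to seriality. R is serial — valid.
(C) axiom T: valid iff R is reflexive. R is reflexive — valid.

B, C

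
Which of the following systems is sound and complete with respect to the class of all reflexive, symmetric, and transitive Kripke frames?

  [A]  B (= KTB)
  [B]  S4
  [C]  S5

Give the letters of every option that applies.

C

(A) B (= KTB) is determined by the class of reflexive and symmetric frames.
(B) S4 is determined by the class of reflexive and transitive frames.
(C) S5 is determined by exactly this class.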